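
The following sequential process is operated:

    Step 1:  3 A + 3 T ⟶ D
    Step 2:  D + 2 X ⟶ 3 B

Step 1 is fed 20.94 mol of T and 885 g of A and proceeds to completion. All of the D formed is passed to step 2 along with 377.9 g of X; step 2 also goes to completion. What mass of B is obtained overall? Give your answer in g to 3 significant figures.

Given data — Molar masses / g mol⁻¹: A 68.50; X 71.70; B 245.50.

1940 g

Step 1:
n(T) = 20.94 mol
n(A) = 885.0 / 68.50 = 12.92 mol
n/ν for T = 20.94/3 = 6.980
n/ν for A = 12.92/3 = 4.307
Smallest n/ν is A → limiting reagent.
n(D) produced = (1/3) × 12.92 = 4.307 mol
Step 2:
n(D) available = 4.307 mol
n(X) = 377.9 / 71.70 = 5.271 mol
n/ν for D = 4.307/1 = 4.307
n/ν for X = 5.271/2 = 2.636
Smallest n/ν is X → limiting reagent.
n(B) = (3/2) × 5.271 = 7.907 mol
mass = 7.907 × 245.50 = 1941 g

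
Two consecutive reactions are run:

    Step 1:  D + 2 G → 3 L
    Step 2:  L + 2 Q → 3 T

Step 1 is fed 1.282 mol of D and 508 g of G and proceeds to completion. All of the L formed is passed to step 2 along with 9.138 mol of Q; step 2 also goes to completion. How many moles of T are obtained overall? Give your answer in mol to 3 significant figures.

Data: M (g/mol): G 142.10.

Step 1:
n(D) = 1.282 mol
n(G) = 508.0 / 142.10 = 3.575 mol
n/ν for D = 1.282/1 = 1.282
n/ν for G = 3.575/2 = 1.788
Smallest n/ν is D → limiting reagent.
n(L) produced = (3/1) × 1.282 = 3.846 mol
Step 2:
n(L) available = 3.846 mol
n(Q) = 9.138 mol
n/ν for L = 3.846/1 = 3.846
n/ν for Q = 9.138/2 = 4.569
Smallest n/ν is L → limiting reagent.
n(T) = (3/1) × 3.846 = 11.54 mol

11.5 mol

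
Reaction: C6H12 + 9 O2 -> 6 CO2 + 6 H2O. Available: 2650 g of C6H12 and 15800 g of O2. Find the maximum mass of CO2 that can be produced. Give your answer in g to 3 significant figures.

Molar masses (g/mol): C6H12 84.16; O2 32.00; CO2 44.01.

8310 g

n(C6H12) = 2650 / 84.16 = 31.49 mol
n(O2) = 15800 / 32.00 = 493.8 mol
n/ν for C6H12 = 31.49/1 = 31.49
n/ν for O2 = 493.8/9 = 54.87
Smallest n/ν is C6H12 → limiting reagent.
n(CO2) = (6/1) × 31.49 = 188.9 mol
mass = 188.9 × 44.01 = 8313 g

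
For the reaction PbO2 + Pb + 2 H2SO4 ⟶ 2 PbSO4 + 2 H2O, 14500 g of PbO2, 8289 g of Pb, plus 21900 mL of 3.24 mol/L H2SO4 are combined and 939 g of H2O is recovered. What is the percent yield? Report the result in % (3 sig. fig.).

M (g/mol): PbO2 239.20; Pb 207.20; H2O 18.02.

n(PbO2) = 14500 / 239.20 = 60.62 mol
n(Pb) = 8289 / 207.20 = 40.00 mol
n(H2SO4) = 3.24 × 21900/1000 = 70.96 mol
n/ν for PbO2 = 60.62/1 = 60.62
n/ν for Pb = 40.00/1 = 40.00
n/ν for H2SO4 = 70.96/2 = 35.48
Smallest n/ν is H2SO4 → limiting reagent.
theoretical n(H2O) = (2/2) × 70.96 = 70.96 mol → 1279 g
% yield = 939 / 1279 × 100 = 73.42 %

73.4 %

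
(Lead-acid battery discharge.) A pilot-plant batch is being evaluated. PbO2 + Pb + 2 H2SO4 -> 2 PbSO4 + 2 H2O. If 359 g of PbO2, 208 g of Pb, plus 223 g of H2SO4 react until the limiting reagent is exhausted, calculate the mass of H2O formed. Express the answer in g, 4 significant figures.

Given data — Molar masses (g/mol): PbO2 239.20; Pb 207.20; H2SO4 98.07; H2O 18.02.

36.18 g

n(PbO2) = 359.0 / 239.20 = 1.501 mol
n(Pb) = 208.0 / 207.20 = 1.004 mol
n(H2SO4) = 223.0 / 98.07 = 2.274 mol
n/ν → PbO2: 1.501, Pb: 1.004, H2SO4: 1.137; Pb is limiting.
n(H2O) = (2/1) × 1.004 = 2.008 mol
mass = 2.008 × 18.02 = 36.18 g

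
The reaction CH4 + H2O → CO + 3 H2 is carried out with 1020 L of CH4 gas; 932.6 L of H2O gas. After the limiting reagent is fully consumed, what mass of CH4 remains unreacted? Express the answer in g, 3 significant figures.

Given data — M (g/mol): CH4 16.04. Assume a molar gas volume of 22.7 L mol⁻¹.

n(CH4) = 1020 / 22.7 = 44.93 mol
n(H2O) = 932.6 / 22.7 = 41.08 mol
n/ν → CH4: 44.93, H2O: 41.08; H2O is limiting.
CH4 consumed = (1/1) × 41.08 = 41.08 mol
CH4 remaining = 44.93 − 41.08 = 3.850 mol
mass = 3.850 × 16.04 = 61.75 g

61.8 g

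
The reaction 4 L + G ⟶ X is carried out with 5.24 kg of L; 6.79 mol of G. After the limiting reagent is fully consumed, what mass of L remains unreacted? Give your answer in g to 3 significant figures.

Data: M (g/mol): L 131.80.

1660 g

n(L) = 5.240×1000 / 131.80 = 39.76 mol
n(G) = 6.790 mol
n/ν → L: 9.940, G: 6.790; G is limiting.
L consumed = (4/1) × 6.790 = 27.16 mol
L remaining = 39.76 − 27.16 = 12.60 mol
mass = 12.60 × 131.80 = 1661 g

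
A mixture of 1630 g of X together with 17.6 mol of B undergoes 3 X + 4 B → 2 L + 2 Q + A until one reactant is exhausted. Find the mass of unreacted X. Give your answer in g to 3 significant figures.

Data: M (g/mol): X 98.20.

n(X) = 1630 / 98.20 = 16.60 mol
n(B) = 17.60 mol
n/ν → X: 5.533, B: 4.400; B is limiting.
X consumed = (3/4) × 17.60 = 13.20 mol
X remaining = 16.60 − 13.20 = 3.400 mol
mass = 3.400 × 98.20 = 333.9 g

334 g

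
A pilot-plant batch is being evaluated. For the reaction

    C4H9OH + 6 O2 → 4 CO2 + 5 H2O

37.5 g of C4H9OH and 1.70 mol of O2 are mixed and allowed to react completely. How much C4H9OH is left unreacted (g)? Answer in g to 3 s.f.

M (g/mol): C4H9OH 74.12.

16.5 g

n(C4H9OH) = 37.50 / 74.12 = 0.5059 mol
n(O2) = 1.700 mol
n/ν → C4H9OH: 0.5059, O2: 0.2833; O2 is limiting.
C4H9OH consumed = (1/6) × 1.700 = 0.2833 mol
C4H9OH remaining = 0.5059 − 0.2833 = 0.2226 mol
mass = 0.2226 × 74.12 = 16.50 g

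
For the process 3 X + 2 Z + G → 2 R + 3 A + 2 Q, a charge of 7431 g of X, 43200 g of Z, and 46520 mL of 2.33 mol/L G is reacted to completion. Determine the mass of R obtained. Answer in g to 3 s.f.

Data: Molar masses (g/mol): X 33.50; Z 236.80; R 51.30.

7590 g

n(X) = 7431 / 33.50 = 221.8 mol
n(Z) = 43200 / 236.80 = 182.4 mol
n(G) = 2.33 × 46520/1000 = 108.4 mol
n/ν for X = 221.8/3 = 73.93
n/ν for Z = 182.4/2 = 91.20
n/ν for G = 108.4/1 = 108.4
Smallest n/ν is X → limiting reagent.
n(R) = (2/3) × 221.8 = 147.9 mol
mass = 147.9 × 51.30 = 7587 g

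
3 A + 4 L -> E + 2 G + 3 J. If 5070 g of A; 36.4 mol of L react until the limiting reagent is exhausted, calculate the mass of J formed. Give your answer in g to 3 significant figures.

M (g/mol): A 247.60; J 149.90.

3070 g

n(A) = 5070 / 247.60 = 20.48 mol
n(L) = 36.40 mol
n/ν for A = 20.48/3 = 6.827
n/ν for L = 36.40/4 = 9.100
Smallest n/ν is A → limiting reagent.
n(J) = (3/3) × 20.48 = 20.48 mol
mass = 20.48 × 149.90 = 3070 g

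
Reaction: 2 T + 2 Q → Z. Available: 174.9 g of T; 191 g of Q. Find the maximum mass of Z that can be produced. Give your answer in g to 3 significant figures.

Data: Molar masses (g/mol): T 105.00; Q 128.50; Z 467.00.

347 g

n(T) = 174.9 / 105.00 = 1.666 mol
n(Q) = 191.0 / 128.50 = 1.486 mol
n/ν for T = 1.666/2 = 0.8330
n/ν for Q = 1.486/2 = 0.7430
Smallest n/ν is Q → limiting reagent.
n(Z) = (1/2) × 1.486 = 0.7430 mol
mass = 0.7430 × 467.00 = 347.0 g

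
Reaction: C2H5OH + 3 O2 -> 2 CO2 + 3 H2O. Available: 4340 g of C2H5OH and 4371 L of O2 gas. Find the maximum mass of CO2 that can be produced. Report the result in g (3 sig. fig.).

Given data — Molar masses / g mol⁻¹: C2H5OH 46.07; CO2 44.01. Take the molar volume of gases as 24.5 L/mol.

n(C2H5OH) = 4340 / 46.07 = 94.20 mol
n(O2) = 4371 / 24.5 = 178.4 mol
n/ν for C2H5OH = 94.20/1 = 94.20
n/ν for O2 = 178.4/3 = 59.47
Smallest n/ν is O2 → limiting reagent.
n(CO2) = (2/3) × 178.4 = 118.9 mol
mass = 118.9 × 44.01 = 5233 g

5230 g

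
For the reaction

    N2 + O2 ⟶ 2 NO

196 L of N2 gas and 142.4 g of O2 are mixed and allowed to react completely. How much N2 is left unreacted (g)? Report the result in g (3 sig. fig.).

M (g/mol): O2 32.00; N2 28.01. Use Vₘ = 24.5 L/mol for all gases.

99.4 g

n(N2) = 196.0 / 24.5 = 8.000 mol
n(O2) = 142.4 / 32.00 = 4.450 mol
n/ν for N2 = 8.000/1 = 8.000
n/ν for O2 = 4.450/1 = 4.450
Smallest n/ν is O2 → limiting reagent.
N2 consumed = (1/1) × 4.450 = 4.450 mol
N2 remaining = 8.000 − 4.450 = 3.550 mol
mass = 3.550 × 28.01 = 99.44 g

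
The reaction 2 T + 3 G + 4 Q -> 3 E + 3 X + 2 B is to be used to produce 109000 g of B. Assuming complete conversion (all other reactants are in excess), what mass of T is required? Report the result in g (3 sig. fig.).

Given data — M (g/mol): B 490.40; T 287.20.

n(B) = 109000 / 490.40 = 222.3 mol
n(T) = (2/2) × 222.3 = 222.3 mol
mass = 222.3 × 287.20 = 63840 g

63800 g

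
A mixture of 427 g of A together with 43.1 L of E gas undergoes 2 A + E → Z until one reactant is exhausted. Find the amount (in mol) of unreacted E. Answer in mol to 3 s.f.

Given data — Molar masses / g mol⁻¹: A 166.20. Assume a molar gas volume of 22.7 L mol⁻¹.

n(A) = 427.0 / 166.20 = 2.569 mol
n(E) = 43.10 / 22.7 = 1.899 mol
n/ν → A: 1.285, E: 1.899; A is limiting.
E consumed = (1/2) × 2.569 = 1.285 mol
E remaining = 1.899 − 1.285 = 0.6140 mol

0.614 mol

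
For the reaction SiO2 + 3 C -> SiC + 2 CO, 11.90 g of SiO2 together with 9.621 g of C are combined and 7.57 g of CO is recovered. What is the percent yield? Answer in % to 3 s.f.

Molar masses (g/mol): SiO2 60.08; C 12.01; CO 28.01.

68.2 %

n(SiO2) = 11.90 / 60.08 = 0.1981 mol
n(C) = 9.621 / 12.01 = 0.8011 mol
n/ν for SiO2 = 0.1981/1 = 0.1981
n/ν for C = 0.8011/3 = 0.2670
Smallest n/ν is SiO2 → limiting reagent.
theoretical n(CO) = (2/1) × 0.1981 = 0.3962 mol → 11.10 g
% yield = 7.57 / 11.10 × 100 = 68.20 %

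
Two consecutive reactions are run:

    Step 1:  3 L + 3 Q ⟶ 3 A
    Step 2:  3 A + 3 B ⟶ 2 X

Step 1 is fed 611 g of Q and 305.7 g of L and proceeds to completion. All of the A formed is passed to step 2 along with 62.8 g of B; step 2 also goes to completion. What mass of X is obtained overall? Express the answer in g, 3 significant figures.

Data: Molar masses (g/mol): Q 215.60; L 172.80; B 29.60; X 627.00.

739 g

Step 1:
n(Q) = 611.0 / 215.60 = 2.834 mol
n(L) = 305.7 / 172.80 = 1.769 mol
n/ν for Q = 2.834/3 = 0.9447
n/ν for L = 1.769/3 = 0.5897
Smallest n/ν is L → limiting reagent.
n(A) produced = (3/3) × 1.769 = 1.769 mol
Step 2:
n(A) available = 1.769 mol
n(B) = 62.80 / 29.60 = 2.122 mol
n/ν for A = 1.769/3 = 0.5897
n/ν for B = 2.122/3 = 0.7073
Smallest n/ν is A → limiting reagent.
n(X) = (2/3) × 1.769 = 1.179 mol
mass = 1.179 × 627.00 = 739.2 g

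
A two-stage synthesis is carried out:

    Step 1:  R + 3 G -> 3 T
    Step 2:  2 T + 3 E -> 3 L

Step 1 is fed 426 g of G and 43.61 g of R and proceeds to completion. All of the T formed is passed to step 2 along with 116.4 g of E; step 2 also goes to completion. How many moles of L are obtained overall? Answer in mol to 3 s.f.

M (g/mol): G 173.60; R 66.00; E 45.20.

Step 1:
n(G) = 426.0 / 173.60 = 2.454 mol
n(R) = 43.61 / 66.00 = 0.6608 mol
n/ν for G = 2.454/3 = 0.8180
n/ν for R = 0.6608/1 = 0.6608
Smallest n/ν is R → limiting reagent.
n(T) produced = (3/1) × 0.6608 = 1.982 mol
Step 2:
n(T) available = 1.982 mol
n(E) = 116.4 / 45.20 = 2.575 mol
n/ν for T = 1.982/2 = 0.9910
n/ν for E = 2.575/3 = 0.8583
Smallest n/ν is E → limiting reagent.
n(L) = (3/3) × 2.575 = 2.575 mol

2.58 mol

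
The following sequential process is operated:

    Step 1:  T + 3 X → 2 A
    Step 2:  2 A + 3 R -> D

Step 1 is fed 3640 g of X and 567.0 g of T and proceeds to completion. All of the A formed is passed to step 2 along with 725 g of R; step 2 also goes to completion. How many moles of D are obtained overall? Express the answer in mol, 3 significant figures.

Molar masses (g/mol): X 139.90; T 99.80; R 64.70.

3.74 mol

Step 1:
n(X) = 3640 / 139.90 = 26.02 mol
n(T) = 567.0 / 99.80 = 5.681 mol
n/ν → X: 8.673, T: 5.681; T is limiting.
n(A) produced = (2/1) × 5.681 = 11.36 mol
Step 2:
n(A) available = 11.36 mol
n(R) = 725.0 / 64.70 = 11.21 mol
n/ν → A: 5.680, R: 3.737; R is limiting.
n(D) = (1/3) × 11.21 = 3.737 mol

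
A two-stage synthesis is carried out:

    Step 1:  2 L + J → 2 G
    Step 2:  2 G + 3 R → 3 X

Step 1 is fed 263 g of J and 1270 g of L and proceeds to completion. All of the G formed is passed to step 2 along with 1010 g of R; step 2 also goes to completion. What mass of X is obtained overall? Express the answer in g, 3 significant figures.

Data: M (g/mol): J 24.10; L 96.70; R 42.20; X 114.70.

2260 g

Step 1:
n(J) = 263.0 / 24.10 = 10.91 mol
n(L) = 1270 / 96.70 = 13.13 mol
n/ν for J = 10.91/1 = 10.91
n/ν for L = 13.13/2 = 6.565
Smallest n/ν is L → limiting reagent.
n(G) produced = (2/2) × 13.13 = 13.13 mol
Step 2:
n(G) available = 13.13 mol
n(R) = 1010 / 42.20 = 23.93 mol
n/ν for G = 13.13/2 = 6.565
n/ν for R = 23.93/3 = 7.977
Smallest n/ν is G → limiting reagent.
n(X) = (3/2) × 13.13 = 19.70 mol
mass = 19.70 × 114.70 = 2260 g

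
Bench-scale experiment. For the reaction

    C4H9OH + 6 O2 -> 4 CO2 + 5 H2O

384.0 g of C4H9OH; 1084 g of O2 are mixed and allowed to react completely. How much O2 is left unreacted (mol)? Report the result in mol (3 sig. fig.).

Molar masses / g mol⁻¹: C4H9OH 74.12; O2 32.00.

2.79 mol

n(C4H9OH) = 384.0 / 74.12 = 5.181 mol
n(O2) = 1084 / 32.00 = 33.88 mol
n/ν for C4H9OH = 5.181/1 = 5.181
n/ν for O2 = 33.88/6 = 5.647
Smallest n/ν is C4H9OH → limiting reagent.
O2 consumed = (6/1) × 5.181 = 31.09 mol
O2 remaining = 33.88 − 31.09 = 2.790 mol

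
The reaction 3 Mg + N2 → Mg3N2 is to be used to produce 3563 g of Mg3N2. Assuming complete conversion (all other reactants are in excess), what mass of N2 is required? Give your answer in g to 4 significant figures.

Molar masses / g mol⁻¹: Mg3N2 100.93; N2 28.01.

988.8 g

n(Mg3N2) = 3563 / 100.93 = 35.30 mol
n(N2) = (1/1) × 35.30 = 35.30 mol
mass = 35.30 × 28.01 = 988.8 g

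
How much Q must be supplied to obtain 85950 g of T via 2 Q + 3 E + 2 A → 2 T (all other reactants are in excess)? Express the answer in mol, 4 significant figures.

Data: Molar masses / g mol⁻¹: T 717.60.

n(T) = 85950 / 717.60 = 119.8 mol
n(Q) = (2/2) × 119.8 = 119.8 mol

119.8 mol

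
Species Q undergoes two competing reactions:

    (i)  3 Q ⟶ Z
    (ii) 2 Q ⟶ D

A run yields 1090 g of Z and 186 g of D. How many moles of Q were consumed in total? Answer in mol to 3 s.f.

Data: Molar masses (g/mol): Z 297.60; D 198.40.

n(Z) = 1090 / 297.60 = 3.663 mol
n(D) = 186 / 198.40 = 0.9375 mol
n(Q) via (i) = (3/1)×3.663 = 10.99 mol
n(Q) via (ii) = (2/1)×0.9375 = 1.875 mol
total n(Q) = 10.99 + 1.875 = 12.87 mol

12.9 mol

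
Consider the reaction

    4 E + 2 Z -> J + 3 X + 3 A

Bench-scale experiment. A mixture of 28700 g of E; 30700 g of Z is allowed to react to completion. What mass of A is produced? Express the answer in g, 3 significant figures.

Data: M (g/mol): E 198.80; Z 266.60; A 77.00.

8340 g

n(E) = 28700 / 198.80 = 144.4 mol
n(Z) = 30700 / 266.60 = 115.2 mol
n/ν → E: 36.10, Z: 57.60; E is limiting.
n(A) = (3/4) × 144.4 = 108.3 mol
mass = 108.3 × 77.00 = 8339 g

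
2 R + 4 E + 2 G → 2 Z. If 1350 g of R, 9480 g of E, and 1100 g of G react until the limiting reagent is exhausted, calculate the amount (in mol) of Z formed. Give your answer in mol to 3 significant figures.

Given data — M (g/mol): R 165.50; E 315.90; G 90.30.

n(R) = 1350 / 165.50 = 8.157 mol
n(E) = 9480 / 315.90 = 30.01 mol
n(G) = 1100 / 90.30 = 12.18 mol
n/ν → R: 4.079, E: 7.503, G: 6.090; R is limiting.
n(Z) = (2/2) × 8.157 = 8.157 mol

8.16 mol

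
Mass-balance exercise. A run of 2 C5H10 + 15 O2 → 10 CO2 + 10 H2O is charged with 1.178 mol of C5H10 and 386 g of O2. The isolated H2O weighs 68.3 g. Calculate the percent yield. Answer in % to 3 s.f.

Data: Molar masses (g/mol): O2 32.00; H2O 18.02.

n(C5H10) = 1.178 mol
n(O2) = 386.0 / 32.00 = 12.06 mol
n/ν → C5H10: 0.5890, O2: 0.8040; C5H10 is limiting.
theoretical n(H2O) = (10/2) × 1.178 = 5.890 mol → 106.1 g
% yield = 68.3 / 106.1 × 100 = 64.37 %

64.4 %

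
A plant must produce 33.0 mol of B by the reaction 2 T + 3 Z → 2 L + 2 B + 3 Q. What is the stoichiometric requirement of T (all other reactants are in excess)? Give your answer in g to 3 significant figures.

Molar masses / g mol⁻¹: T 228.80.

7550 g

n(B) = 33.00 mol
n(T) = (2/2) × 33.00 = 33.00 mol
mass = 33.00 × 228.80 = 7550 g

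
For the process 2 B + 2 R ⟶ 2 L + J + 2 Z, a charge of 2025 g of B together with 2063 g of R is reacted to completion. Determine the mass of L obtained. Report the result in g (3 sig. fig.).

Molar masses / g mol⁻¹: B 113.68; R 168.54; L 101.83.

1250 g

n(B) = 2025 / 113.68 = 17.81 mol
n(R) = 2063 / 168.54 = 12.24 mol
n/ν for B = 17.81/2 = 8.905
n/ν for R = 12.24/2 = 6.120
Smallest n/ν is R → limiting reagent.
n(L) = (2/2) × 12.24 = 12.24 mol
mass = 12.24 × 101.83 = 1246 g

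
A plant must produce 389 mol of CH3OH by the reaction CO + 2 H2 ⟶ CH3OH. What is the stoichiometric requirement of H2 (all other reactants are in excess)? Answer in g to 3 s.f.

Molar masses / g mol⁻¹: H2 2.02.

1570 g

n(CH3OH) = 389.0 mol
n(H2) = (2/1) × 389.0 = 778.0 mol
mass = 778.0 × 2.02 = 1572 g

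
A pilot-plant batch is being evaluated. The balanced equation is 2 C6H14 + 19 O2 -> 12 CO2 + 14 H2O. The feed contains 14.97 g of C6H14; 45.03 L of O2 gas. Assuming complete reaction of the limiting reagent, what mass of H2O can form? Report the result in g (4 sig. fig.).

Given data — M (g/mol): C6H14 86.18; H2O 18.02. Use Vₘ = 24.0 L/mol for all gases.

21.91 g

n(C6H14) = 14.97 / 86.18 = 0.1737 mol
n(O2) = 45.03 / 24.0 = 1.876 mol
n/ν → C6H14: 0.08685, O2: 0.09874; C6H14 is limiting.
n(H2O) = (14/2) × 0.1737 = 1.216 mol
mass = 1.216 × 18.02 = 21.91 g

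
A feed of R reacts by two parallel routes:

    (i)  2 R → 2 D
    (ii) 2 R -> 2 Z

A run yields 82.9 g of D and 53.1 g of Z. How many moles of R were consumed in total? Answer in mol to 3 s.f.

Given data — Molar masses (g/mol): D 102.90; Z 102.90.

1.32 mol

n(D) = 82.9 / 102.90 = 0.8056 mol
n(Z) = 53.1 / 102.90 = 0.5160 mol
n(R) via (i) = (2/2)×0.8056 = 0.8056 mol
n(R) via (ii) = (2/2)×0.5160 = 0.5160 mol
total n(R) = 0.8056 + 0.5160 = 1.322 mol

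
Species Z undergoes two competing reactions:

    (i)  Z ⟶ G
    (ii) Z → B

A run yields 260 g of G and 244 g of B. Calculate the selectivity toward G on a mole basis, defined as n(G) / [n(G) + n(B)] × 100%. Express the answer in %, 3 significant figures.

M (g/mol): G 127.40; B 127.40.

n(G) = 260 / 127.40 = 2.041 mol
n(B) = 244 / 127.40 = 1.915 mol
selectivity = 2.041/(2.041+1.915) × 100 = 51.59 %

51.6 %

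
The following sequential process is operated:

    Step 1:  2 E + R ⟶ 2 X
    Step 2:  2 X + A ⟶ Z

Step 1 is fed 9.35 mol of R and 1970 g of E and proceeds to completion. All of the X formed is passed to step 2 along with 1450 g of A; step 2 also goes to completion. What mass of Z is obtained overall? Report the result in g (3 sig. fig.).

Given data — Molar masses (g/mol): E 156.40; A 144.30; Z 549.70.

Step 1:
n(R) = 9.350 mol
n(E) = 1970 / 156.40 = 12.60 mol
n/ν for R = 9.350/1 = 9.350
n/ν for E = 12.60/2 = 6.300
Smallest n/ν is E → limiting reagent.
n(X) produced = (2/2) × 12.60 = 12.60 mol
Step 2:
n(X) available = 12.60 mol
n(A) = 1450 / 144.30 = 10.05 mol
n/ν for X = 12.60/2 = 6.300
n/ν for A = 10.05/1 = 10.05
Smallest n/ν is X → limiting reagent.
n(Z) = (1/2) × 12.60 = 6.300 mol
mass = 6.300 × 549.70 = 3463 g

3460 g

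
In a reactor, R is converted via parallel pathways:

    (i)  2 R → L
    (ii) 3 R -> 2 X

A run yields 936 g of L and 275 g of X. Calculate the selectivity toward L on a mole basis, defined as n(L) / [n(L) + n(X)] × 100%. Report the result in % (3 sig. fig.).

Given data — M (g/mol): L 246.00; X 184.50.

71.9 %

n(L) = 936 / 246.00 = 3.805 mol
n(X) = 275 / 184.50 = 1.491 mol
selectivity = 3.805/(3.805+1.491) × 100 = 71.85 %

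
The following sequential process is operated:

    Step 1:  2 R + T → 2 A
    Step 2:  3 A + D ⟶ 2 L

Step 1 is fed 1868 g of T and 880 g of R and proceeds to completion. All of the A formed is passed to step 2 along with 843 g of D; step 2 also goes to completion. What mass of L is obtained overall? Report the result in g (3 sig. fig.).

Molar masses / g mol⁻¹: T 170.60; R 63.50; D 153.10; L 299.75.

2770 g

Step 1:
n(T) = 1868 / 170.60 = 10.95 mol
n(R) = 880.0 / 63.50 = 13.86 mol
n/ν → T: 10.95, R: 6.930; R is limiting.
n(A) produced = (2/2) × 13.86 = 13.86 mol
Step 2:
n(A) available = 13.86 mol
n(D) = 843.0 / 153.10 = 5.506 mol
n/ν → A: 4.620, D: 5.506; A is limiting.
n(L) = (2/3) × 13.86 = 9.240 mol
mass = 9.240 × 299.75 = 2770 g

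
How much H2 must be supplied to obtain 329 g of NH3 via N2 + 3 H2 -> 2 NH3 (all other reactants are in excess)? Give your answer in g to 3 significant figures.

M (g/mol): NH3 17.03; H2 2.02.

58.5 g

n(NH3) = 329 / 17.03 = 19.32 mol
n(H2) = (3/2) × 19.32 = 28.98 mol
mass = 28.98 × 2.02 = 58.54 g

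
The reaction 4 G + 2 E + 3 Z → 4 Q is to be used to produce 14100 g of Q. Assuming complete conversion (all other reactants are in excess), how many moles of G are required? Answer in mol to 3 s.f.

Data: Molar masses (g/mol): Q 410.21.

n(Q) = 14100 / 410.21 = 34.37 mol
n(G) = (4/4) × 34.37 = 34.37 mol

34.4 mol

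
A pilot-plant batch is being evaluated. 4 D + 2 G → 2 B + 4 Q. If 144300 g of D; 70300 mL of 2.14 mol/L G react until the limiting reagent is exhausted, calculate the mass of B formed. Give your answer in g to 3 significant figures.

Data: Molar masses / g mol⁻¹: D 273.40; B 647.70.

n(D) = 144300 / 273.40 = 527.8 mol
n(G) = 2.14 × 70300/1000 = 150.4 mol
n/ν for D = 527.8/4 = 132.0
n/ν for G = 150.4/2 = 75.20
Smallest n/ν is G → limiting reagent.
n(B) = (2/2) × 150.4 = 150.4 mol
mass = 150.4 × 647.70 = 97410 g

97400 g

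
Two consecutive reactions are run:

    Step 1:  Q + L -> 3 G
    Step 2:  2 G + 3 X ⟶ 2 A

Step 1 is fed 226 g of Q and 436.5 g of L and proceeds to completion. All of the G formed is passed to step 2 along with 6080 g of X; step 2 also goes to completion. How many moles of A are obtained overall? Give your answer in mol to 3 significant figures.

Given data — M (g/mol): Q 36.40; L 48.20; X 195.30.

Step 1:
n(Q) = 226.0 / 36.40 = 6.209 mol
n(L) = 436.5 / 48.20 = 9.056 mol
n/ν for Q = 6.209/1 = 6.209
n/ν for L = 9.056/1 = 9.056
Smallest n/ν is Q → limiting reagent.
n(G) produced = (3/1) × 6.209 = 18.63 mol
Step 2:
n(G) available = 18.63 mol
n(X) = 6080 / 195.30 = 31.13 mol
n/ν for G = 18.63/2 = 9.315
n/ν for X = 31.13/3 = 10.38
Smallest n/ν is G → limiting reagent.
n(A) = (2/2) × 18.63 = 18.63 mol

18.6 mol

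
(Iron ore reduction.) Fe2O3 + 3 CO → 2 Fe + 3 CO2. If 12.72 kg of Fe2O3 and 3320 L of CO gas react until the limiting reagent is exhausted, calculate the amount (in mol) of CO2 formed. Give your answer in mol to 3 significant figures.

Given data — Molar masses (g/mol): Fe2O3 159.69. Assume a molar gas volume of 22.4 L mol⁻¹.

148 mol

n(Fe2O3) = 12.72×1000 / 159.69 = 79.65 mol
n(CO) = 3320 / 22.4 = 148.2 mol
n/ν → Fe2O3: 79.65, CO: 49.40; CO is limiting.
n(CO2) = (3/3) × 148.2 = 148.2 mol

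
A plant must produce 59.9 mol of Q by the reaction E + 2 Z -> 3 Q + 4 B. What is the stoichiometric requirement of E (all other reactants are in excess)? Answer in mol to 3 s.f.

n(Q) = 59.90 mol
n(E) = (1/3) × 59.90 = 19.97 mol

20.0 mol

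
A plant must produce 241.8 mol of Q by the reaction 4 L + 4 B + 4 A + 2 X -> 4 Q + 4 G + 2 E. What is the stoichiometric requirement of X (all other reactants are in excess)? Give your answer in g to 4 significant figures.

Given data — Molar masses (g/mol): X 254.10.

30720 g

n(Q) = 241.8 mol
n(X) = (2/4) × 241.8 = 120.9 mol
mass = 120.9 × 254.10 = 30720 g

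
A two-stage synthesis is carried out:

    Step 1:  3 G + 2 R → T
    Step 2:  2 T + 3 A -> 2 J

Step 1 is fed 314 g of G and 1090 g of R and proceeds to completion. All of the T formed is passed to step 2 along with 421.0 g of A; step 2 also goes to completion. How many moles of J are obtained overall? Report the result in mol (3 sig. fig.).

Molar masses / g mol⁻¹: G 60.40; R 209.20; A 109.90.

Step 1:
n(G) = 314.0 / 60.40 = 5.199 mol
n(R) = 1090 / 209.20 = 5.210 mol
n/ν → G: 1.733, R: 2.605; G is limiting.
n(T) produced = (1/3) × 5.199 = 1.733 mol
Step 2:
n(T) available = 1.733 mol
n(A) = 421.0 / 109.90 = 3.831 mol
n/ν → T: 0.8665, A: 1.277; T is limiting.
n(J) = (2/2) × 1.733 = 1.733 mol

1.73 mol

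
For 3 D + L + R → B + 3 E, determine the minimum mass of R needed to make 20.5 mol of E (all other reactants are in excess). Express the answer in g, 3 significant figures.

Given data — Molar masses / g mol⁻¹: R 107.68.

736 g

n(E) = 20.50 mol
n(R) = (1/3) × 20.50 = 6.833 mol
mass = 6.833 × 107.68 = 735.8 g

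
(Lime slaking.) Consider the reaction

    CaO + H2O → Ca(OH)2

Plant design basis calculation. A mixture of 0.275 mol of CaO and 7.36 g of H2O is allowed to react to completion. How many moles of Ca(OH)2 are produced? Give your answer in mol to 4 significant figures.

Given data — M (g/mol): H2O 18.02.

n(CaO) = 0.2750 mol
n(H2O) = 7.360 / 18.02 = 0.4084 mol
n/ν → CaO: 0.2750, H2O: 0.4084; CaO is limiting.
n(Ca(OH)2) = (1/1) × 0.2750 = 0.2750 mol

0.2750 mol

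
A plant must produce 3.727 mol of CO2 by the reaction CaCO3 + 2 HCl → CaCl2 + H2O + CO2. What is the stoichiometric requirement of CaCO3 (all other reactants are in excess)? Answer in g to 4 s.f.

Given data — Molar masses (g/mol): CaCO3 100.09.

n(CO2) = 3.727 mol
n(CaCO3) = (1/1) × 3.727 = 3.727 mol
mass = 3.727 × 100.09 = 373.0 g

373.0 g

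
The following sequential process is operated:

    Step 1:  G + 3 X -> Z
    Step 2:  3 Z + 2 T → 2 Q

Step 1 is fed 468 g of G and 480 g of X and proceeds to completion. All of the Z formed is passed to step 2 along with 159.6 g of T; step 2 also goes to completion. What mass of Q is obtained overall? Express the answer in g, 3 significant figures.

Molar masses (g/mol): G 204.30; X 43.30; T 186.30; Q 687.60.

Step 1:
n(G) = 468.0 / 204.30 = 2.291 mol
n(X) = 480.0 / 43.30 = 11.09 mol
n/ν for G = 2.291/1 = 2.291
n/ν for X = 11.09/3 = 3.697
Smallest n/ν is G → limiting reagent.
n(Z) produced = (1/1) × 2.291 = 2.291 mol
Step 2:
n(Z) available = 2.291 mol
n(T) = 159.6 / 186.30 = 0.8567 mol
n/ν for Z = 2.291/3 = 0.7637
n/ν for T = 0.8567/2 = 0.4284
Smallest n/ν is T → limiting reagent.
n(Q) = (2/2) × 0.8567 = 0.8567 mol
mass = 0.8567 × 687.60 = 589.1 g

589 g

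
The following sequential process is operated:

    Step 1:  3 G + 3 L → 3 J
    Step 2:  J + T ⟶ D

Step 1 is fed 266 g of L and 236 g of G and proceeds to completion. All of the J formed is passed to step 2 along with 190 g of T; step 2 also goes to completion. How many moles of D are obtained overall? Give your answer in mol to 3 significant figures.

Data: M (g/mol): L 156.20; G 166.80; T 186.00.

1.02 mol

Step 1:
n(L) = 266.0 / 156.20 = 1.703 mol
n(G) = 236.0 / 166.80 = 1.415 mol
n/ν for L = 1.703/3 = 0.5677
n/ν for G = 1.415/3 = 0.4717
Smallest n/ν is G → limiting reagent.
n(J) produced = (3/3) × 1.415 = 1.415 mol
Step 2:
n(J) available = 1.415 mol
n(T) = 190.0 / 186.00 = 1.022 mol
n/ν for J = 1.415/1 = 1.415
n/ν for T = 1.022/1 = 1.022
Smallest n/ν is T → limiting reagent.
n(D) = (1/1) × 1.022 = 1.022 mol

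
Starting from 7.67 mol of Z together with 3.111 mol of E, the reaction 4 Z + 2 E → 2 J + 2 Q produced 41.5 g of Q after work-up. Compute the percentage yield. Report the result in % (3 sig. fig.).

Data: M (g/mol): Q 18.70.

n(Z) = 7.670 mol
n(E) = 3.111 mol
n/ν → Z: 1.918, E: 1.556; E is limiting.
theoretical n(Q) = (2/2) × 3.111 = 3.111 mol → 58.18 g
% yield = 41.5 / 58.18 × 100 = 71.33 %

71.3 %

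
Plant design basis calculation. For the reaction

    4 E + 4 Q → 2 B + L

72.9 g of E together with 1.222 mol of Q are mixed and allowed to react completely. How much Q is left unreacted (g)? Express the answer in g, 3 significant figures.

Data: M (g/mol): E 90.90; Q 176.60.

n(E) = 72.90 / 90.90 = 0.8020 mol
n(Q) = 1.222 mol
n/ν for E = 0.8020/4 = 0.2005
n/ν for Q = 1.222/4 = 0.3055
Smallest n/ν is E → limiting reagent.
Q consumed = (4/4) × 0.8020 = 0.8020 mol
Q remaining = 1.222 − 0.8020 = 0.4200 mol
mass = 0.4200 × 176.60 = 74.17 g

74.2 g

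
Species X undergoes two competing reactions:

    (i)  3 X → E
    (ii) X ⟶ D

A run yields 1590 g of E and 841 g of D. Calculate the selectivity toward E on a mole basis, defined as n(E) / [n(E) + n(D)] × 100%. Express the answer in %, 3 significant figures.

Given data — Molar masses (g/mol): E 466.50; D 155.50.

38.7 %

n(E) = 1590 / 466.50 = 3.408 mol
n(D) = 841 / 155.50 = 5.408 mol
selectivity = 3.408/(3.408+5.408) × 100 = 38.66 %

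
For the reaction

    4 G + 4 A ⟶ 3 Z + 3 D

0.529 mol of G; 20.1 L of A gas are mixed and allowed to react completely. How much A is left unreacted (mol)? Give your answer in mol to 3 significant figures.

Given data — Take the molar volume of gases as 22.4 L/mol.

n(G) = 0.5290 mol
n(A) = 20.10 / 22.4 = 0.8973 mol
n/ν for G = 0.5290/4 = 0.1323
n/ν for A = 0.8973/4 = 0.2243
Smallest n/ν is G → limiting reagent.
A consumed = (4/4) × 0.5290 = 0.5290 mol
A remaining = 0.8973 − 0.5290 = 0.3683 mol

0.368 mol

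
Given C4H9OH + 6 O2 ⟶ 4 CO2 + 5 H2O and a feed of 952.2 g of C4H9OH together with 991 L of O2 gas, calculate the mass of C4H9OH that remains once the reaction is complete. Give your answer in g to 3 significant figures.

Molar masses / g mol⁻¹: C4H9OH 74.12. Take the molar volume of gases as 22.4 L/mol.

n(C4H9OH) = 952.2 / 74.12 = 12.85 mol
n(O2) = 991.0 / 22.4 = 44.24 mol
n/ν for C4H9OH = 12.85/1 = 12.85
n/ν for O2 = 44.24/6 = 7.373
Smallest n/ν is O2 → limiting reagent.
C4H9OH consumed = (1/6) × 44.24 = 7.373 mol
C4H9OH remaining = 12.85 − 7.373 = 5.477 mol
mass = 5.477 × 74.12 = 406.0 g

406 g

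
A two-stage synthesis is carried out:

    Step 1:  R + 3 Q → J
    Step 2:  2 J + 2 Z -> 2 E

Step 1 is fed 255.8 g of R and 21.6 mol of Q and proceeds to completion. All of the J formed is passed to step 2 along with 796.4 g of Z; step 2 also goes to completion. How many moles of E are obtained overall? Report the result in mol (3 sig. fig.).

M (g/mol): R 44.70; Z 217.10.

Step 1:
n(R) = 255.8 / 44.70 = 5.723 mol
n(Q) = 21.60 mol
n/ν for R = 5.723/1 = 5.723
n/ν for Q = 21.60/3 = 7.200
Smallest n/ν is R → limiting reagent.
n(J) produced = (1/1) × 5.723 = 5.723 mol
Step 2:
n(J) available = 5.723 mol
n(Z) = 796.4 / 217.10 = 3.668 mol
n/ν for J = 5.723/2 = 2.862
n/ν for Z = 3.668/2 = 1.834
Smallest n/ν is Z → limiting reagent.
n(E) = (2/2) × 3.668 = 3.668 mol

3.67 mol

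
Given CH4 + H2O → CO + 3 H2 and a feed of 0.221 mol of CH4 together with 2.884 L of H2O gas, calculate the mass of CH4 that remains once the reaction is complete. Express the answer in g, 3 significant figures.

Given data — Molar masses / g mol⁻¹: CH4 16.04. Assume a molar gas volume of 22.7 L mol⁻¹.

1.51 g

n(CH4) = 0.2210 mol
n(H2O) = 2.884 / 22.7 = 0.1270 mol
n/ν for CH4 = 0.2210/1 = 0.2210
n/ν for H2O = 0.1270/1 = 0.1270
Smallest n/ν is H2O → limiting reagent.
CH4 consumed = (1/1) × 0.1270 = 0.1270 mol
CH4 remaining = 0.2210 − 0.1270 = 0.09400 mol
mass = 0.09400 × 16.04 = 1.508 g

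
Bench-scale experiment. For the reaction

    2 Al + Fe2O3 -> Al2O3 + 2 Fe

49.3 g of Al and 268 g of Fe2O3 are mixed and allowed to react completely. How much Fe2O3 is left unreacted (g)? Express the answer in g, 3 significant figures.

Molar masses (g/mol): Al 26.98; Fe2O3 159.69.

122 g

n(Al) = 49.30 / 26.98 = 1.827 mol
n(Fe2O3) = 268.0 / 159.69 = 1.678 mol
n/ν for Al = 1.827/2 = 0.9135
n/ν for Fe2O3 = 1.678/1 = 1.678
Smallest n/ν is Al → limiting reagent.
Fe2O3 consumed = (1/2) × 1.827 = 0.9135 mol
Fe2O3 remaining = 1.678 − 0.9135 = 0.7645 mol
mass = 0.7645 × 159.69 = 122.1 g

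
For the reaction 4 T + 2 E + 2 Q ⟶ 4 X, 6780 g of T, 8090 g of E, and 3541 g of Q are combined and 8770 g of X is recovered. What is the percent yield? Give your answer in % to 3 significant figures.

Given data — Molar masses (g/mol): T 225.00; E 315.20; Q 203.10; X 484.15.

60.1 %

n(T) = 6780 / 225.00 = 30.13 mol
n(E) = 8090 / 315.20 = 25.67 mol
n(Q) = 3541 / 203.10 = 17.43 mol
n/ν for T = 30.13/4 = 7.533
n/ν for E = 25.67/2 = 12.84
n/ν for Q = 17.43/2 = 8.715
Smallest n/ν is T → limiting reagent.
theoretical n(X) = (4/4) × 30.13 = 30.13 mol → 14590 g
% yield = 8770 / 14590 × 100 = 60.11 %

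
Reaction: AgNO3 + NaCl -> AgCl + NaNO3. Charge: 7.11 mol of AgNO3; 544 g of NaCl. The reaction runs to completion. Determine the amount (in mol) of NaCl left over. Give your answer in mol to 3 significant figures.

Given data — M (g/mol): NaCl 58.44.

2.20 mol

n(AgNO3) = 7.110 mol
n(NaCl) = 544.0 / 58.44 = 9.309 mol
n/ν for AgNO3 = 7.110/1 = 7.110
n/ν for NaCl = 9.309/1 = 9.309
Smallest n/ν is AgNO3 → limiting reagent.
NaCl consumed = (1/1) × 7.110 = 7.110 mol
NaCl remaining = 9.309 − 7.110 = 2.199 mol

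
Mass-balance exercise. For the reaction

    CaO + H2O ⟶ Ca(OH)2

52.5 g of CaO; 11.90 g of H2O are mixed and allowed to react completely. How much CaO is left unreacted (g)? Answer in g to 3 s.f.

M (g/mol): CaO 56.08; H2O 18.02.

15.5 g

n(CaO) = 52.50 / 56.08 = 0.9362 mol
n(H2O) = 11.90 / 18.02 = 0.6604 mol
n/ν for CaO = 0.9362/1 = 0.9362
n/ν for H2O = 0.6604/1 = 0.6604
Smallest n/ν is H2O → limiting reagent.
CaO consumed = (1/1) × 0.6604 = 0.6604 mol
CaO remaining = 0.9362 − 0.6604 = 0.2758 mol
mass = 0.2758 × 56.08 = 15.47 g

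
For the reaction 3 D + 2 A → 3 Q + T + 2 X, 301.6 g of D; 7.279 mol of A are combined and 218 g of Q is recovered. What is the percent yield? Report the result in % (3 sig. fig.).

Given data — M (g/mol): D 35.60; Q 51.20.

50.3 %

n(D) = 301.6 / 35.60 = 8.472 mol
n(A) = 7.279 mol
n/ν for D = 8.472/3 = 2.824
n/ν for A = 7.279/2 = 3.640
Smallest n/ν is D → limiting reagent.
theoretical n(Q) = (3/3) × 8.472 = 8.472 mol → 433.8 g
% yield = 218 / 433.8 × 100 = 50.25 %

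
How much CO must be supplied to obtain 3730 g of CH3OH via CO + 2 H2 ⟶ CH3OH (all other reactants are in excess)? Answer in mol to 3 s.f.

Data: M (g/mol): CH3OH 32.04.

116 mol

n(CH3OH) = 3730 / 32.04 = 116.4 mol
n(CO) = (1/1) × 116.4 = 116.4 mol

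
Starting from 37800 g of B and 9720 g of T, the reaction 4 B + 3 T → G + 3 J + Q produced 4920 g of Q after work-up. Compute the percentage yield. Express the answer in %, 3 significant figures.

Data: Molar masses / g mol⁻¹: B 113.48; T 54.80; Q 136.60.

60.9 %

n(B) = 37800 / 113.48 = 333.1 mol
n(T) = 9720 / 54.80 = 177.4 mol
n/ν for B = 333.1/4 = 83.28
n/ν for T = 177.4/3 = 59.13
Smallest n/ν is T → limiting reagent.
theoretical n(Q) = (1/3) × 177.4 = 59.13 mol → 8077 g
% yield = 4920 / 8077 × 100 = 60.91 %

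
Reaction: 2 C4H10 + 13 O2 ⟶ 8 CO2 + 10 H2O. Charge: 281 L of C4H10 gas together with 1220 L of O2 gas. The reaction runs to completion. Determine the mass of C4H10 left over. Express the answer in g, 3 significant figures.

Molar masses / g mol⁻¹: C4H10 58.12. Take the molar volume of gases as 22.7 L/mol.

n(C4H10) = 281.0 / 22.7 = 12.38 mol
n(O2) = 1220 / 22.7 = 53.74 mol
n/ν → C4H10: 6.190, O2: 4.134; O2 is limiting.
C4H10 consumed = (2/13) × 53.74 = 8.268 mol
C4H10 remaining = 12.38 − 8.268 = 4.112 mol
mass = 4.112 × 58.12 = 239.0 g

239 g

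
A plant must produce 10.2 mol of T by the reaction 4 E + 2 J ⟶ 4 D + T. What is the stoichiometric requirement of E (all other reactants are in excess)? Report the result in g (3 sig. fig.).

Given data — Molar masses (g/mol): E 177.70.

n(T) = 10.20 mol
n(E) = (4/1) × 10.20 = 40.80 mol
mass = 40.80 × 177.70 = 7250 g

7250 g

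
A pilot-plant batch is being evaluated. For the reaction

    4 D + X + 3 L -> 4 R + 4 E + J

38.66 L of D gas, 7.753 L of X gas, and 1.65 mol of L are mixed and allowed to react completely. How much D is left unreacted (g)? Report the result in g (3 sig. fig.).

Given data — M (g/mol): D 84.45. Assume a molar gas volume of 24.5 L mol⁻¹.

n(D) = 38.66 / 24.5 = 1.578 mol
n(X) = 7.753 / 24.5 = 0.3164 mol
n(L) = 1.650 mol
n/ν → D: 0.3945, X: 0.3164, L: 0.5500; X is limiting.
D consumed = (4/1) × 0.3164 = 1.266 mol
D remaining = 1.578 − 1.266 = 0.3120 mol
mass = 0.3120 × 84.45 = 26.35 g

26.4 g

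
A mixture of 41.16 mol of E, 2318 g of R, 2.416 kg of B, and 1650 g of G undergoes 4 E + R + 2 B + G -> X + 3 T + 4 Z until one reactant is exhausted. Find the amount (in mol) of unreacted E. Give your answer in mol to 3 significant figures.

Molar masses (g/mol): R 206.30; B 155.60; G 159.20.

n(E) = 41.16 mol
n(R) = 2318 / 206.30 = 11.24 mol
n(B) = 2.416×1000 / 155.60 = 15.53 mol
n(G) = 1650 / 159.20 = 10.36 mol
n/ν for E = 41.16/4 = 10.29
n/ν for R = 11.24/1 = 11.24
n/ν for B = 15.53/2 = 7.765
n/ν for G = 10.36/1 = 10.36
Smallest n/ν is B → limiting reagent.
E consumed = (4/2) × 15.53 = 31.06 mol
E remaining = 41.16 − 31.06 = 10.10 mol

10.1 mol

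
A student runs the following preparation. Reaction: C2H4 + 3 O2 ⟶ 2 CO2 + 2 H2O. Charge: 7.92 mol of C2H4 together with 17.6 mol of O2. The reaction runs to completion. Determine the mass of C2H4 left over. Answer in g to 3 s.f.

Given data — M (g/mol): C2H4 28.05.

57.6 g

n(C2H4) = 7.920 mol
n(O2) = 17.60 mol
n/ν for C2H4 = 7.920/1 = 7.920
n/ν for O2 = 17.60/3 = 5.867
Smallest n/ν is O2 → limiting reagent.
C2H4 consumed = (1/3) × 17.60 = 5.867 mol
C2H4 remaining = 7.920 − 5.867 = 2.053 mol
mass = 2.053 × 28.05 = 57.59 g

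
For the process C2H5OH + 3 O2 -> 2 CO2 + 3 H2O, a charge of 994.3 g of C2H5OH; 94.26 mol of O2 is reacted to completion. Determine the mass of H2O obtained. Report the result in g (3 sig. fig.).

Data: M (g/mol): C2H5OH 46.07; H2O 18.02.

1170 g

n(C2H5OH) = 994.3 / 46.07 = 21.58 mol
n(O2) = 94.26 mol
n/ν for C2H5OH = 21.58/1 = 21.58
n/ν for O2 = 94.26/3 = 31.42
Smallest n/ν is C2H5OH → limiting reagent.
n(H2O) = (3/1) × 21.58 = 64.74 mol
mass = 64.74 × 18.02 = 1167 g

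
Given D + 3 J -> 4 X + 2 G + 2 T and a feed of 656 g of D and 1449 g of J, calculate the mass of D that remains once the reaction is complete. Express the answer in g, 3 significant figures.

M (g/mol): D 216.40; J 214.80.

169 g

n(D) = 656.0 / 216.40 = 3.031 mol
n(J) = 1449 / 214.80 = 6.746 mol
n/ν for D = 3.031/1 = 3.031
n/ν for J = 6.746/3 = 2.249
Smallest n/ν is J → limiting reagent.
D consumed = (1/3) × 6.746 = 2.249 mol
D remaining = 3.031 − 2.249 = 0.7820 mol
mass = 0.7820 × 216.40 = 169.2 g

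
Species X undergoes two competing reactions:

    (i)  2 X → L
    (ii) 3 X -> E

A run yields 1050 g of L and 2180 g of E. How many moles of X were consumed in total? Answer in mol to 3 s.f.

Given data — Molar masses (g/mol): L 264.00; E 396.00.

n(L) = 1050 / 264.00 = 3.977 mol
n(E) = 2180 / 396.00 = 5.505 mol
n(X) via (i) = (2/1)×3.977 = 7.954 mol
n(X) via (ii) = (3/1)×5.505 = 16.52 mol
total n(X) = 7.954 + 16.52 = 24.47 mol

24.5 mol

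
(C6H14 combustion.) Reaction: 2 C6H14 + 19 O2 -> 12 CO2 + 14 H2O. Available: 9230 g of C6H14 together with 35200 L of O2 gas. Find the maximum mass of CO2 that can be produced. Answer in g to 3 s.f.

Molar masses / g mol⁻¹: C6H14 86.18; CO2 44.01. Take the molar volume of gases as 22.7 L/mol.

n(C6H14) = 9230 / 86.18 = 107.1 mol
n(O2) = 35200 / 22.7 = 1551 mol
n/ν for C6H14 = 107.1/2 = 53.55
n/ν for O2 = 1551/19 = 81.63
Smallest n/ν is C6H14 → limiting reagent.
n(CO2) = (12/2) × 107.1 = 642.6 mol
mass = 642.6 × 44.01 = 28280 g

28300 g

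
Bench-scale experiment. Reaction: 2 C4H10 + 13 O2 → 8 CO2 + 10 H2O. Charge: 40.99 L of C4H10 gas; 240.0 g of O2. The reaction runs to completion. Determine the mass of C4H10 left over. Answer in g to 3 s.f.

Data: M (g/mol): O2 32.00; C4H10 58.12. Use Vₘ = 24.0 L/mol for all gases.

n(C4H10) = 40.99 / 24.0 = 1.708 mol
n(O2) = 240.0 / 32.00 = 7.500 mol
n/ν → C4H10: 0.8540, O2: 0.5769; O2 is limiting.
C4H10 consumed = (2/13) × 7.500 = 1.154 mol
C4H10 remaining = 1.708 − 1.154 = 0.5540 mol
mass = 0.5540 × 58.12 = 32.20 g

32.2 g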